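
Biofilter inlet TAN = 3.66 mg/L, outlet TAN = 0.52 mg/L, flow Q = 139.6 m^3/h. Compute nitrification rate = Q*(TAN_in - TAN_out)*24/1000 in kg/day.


Concentration drop: TAN_in - TAN_out = 3.66 - 0.52 = 3.14 mg/L
Hourly TAN removed = Q * dTAN = 139.6 m^3/h * 3.14 mg/L = 438.344 g/h  (m^3/h * mg/L = g/h)
Daily TAN removed = 438.344 * 24 = 10520.256 g/day
Convert to kg/day: 10520.256 / 1000 = 10.520256 kg/day

10.520256 kg/day


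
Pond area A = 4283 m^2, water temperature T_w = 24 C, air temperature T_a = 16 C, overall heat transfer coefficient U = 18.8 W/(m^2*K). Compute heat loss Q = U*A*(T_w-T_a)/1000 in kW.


Temperature difference dT = 24 - 16 = 8 K
Heat loss (W) = U * A * dT = 18.8 * 4283 * 8 = 644163.2 W
Convert to kW: 644163.2 / 1000 = 644.1632 kW

644.1632 kW


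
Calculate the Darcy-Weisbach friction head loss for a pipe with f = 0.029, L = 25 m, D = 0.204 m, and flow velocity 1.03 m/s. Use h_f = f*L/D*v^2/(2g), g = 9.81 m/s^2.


v^2 = 1.03^2 = 1.0609 m^2/s^2
L/D = 25/0.204 = 122.54902
h_f = f*(L/D)*v^2/(2g) = 0.029 * 122.54902 * 1.0609 / 19.62 = 0.192169 m

0.192169 m


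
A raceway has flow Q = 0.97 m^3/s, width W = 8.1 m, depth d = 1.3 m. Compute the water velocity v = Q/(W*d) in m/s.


Cross-sectional area = W * d = 8.1 * 1.3 = 10.53 m^2
Velocity = Q / A = 0.97 / 10.53 = 0.0921178 m/s

0.0921178 m/s


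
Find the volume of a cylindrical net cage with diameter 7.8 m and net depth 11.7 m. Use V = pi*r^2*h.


r = d/2 = 7.8/2 = 3.9 m
Base area = pi*r^2 = pi*3.9^2 = 47.783624 m^2
Volume = 47.783624 * 11.7 = 559.068 m^3

559.068 m^3


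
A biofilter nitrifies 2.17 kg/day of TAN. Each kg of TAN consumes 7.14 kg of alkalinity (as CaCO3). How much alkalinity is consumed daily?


Alkalinity factor: 7.14 kg CaCO3 consumed per kg TAN nitrified
alk = 2.17 kg TAN * 7.14 = 15.4938 kg CaCO3/day

15.4938 kg CaCO3/day


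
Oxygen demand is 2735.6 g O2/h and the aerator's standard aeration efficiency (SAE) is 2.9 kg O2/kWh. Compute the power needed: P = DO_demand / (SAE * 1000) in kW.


SAE in g O2/kWh = 2.9 * 1000 = 2900 g/kWh
P = DO_demand / SAE_g = 2735.6 / 2900 = 0.94331 kW

0.94331 kW


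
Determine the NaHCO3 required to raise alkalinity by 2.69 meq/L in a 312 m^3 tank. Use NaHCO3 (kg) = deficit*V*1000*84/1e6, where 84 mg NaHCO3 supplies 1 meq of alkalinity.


Tank volume in L = 312 m^3 * 1000 = 312000 L
Total meq required = 2.69 meq/L * 312000 L = 839280 meq
NaHCO3 mass = 839280 meq * 84 mg/meq / 1e6 = 70.4995 kg

70.4995 kg


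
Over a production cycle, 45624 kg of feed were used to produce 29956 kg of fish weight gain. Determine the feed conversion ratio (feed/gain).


FCR = feed consumed / weight gained
FCR = 45624 kg / 29956 kg = 1.52303

1.52303


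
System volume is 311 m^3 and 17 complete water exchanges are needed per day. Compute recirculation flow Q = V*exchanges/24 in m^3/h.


Daily recirculation volume = 311 m^3 * 17 = 5287 m^3/day
Flow rate Q = daily volume / 24 h = 5287 / 24 = 220.292 m^3/h

220.292 m^3/h


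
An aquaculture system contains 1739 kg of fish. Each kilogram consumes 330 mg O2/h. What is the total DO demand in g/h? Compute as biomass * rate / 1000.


Total O2 consumption (mg/h) = 1739 kg * 330 mg/(kg*h) = 573870 mg/h
Convert to g/h: 573870 / 1000 = 573.87 g/h

573.87 g/h


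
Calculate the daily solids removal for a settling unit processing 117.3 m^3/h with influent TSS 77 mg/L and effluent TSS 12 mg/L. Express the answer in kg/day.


Concentration drop: TSS_in - TSS_out = 77 - 12 = 65 mg/L
Hourly solids removed = Q * dTSS = 117.3 m^3/h * 65 mg/L = 7624.5 g/h  (m^3/h * mg/L = g/h)
Daily solids removed = 7624.5 * 24 = 182988 g/day
Convert g to kg: 182988 / 1000 = 182.988 kg/day

182.988 kg/day


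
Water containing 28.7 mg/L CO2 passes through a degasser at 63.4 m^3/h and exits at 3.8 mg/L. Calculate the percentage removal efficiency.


CO2_out / CO2_in = 3.8 / 28.7 = 0.13240418
Fraction remaining = 0.13240418
efficiency = (1 - 0.13240418) * 100 = 86.7596 %

86.7596 %


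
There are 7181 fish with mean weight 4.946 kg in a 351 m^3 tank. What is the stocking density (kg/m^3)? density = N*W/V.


Total biomass = 7181 fish * 4.946 kg = 35517.226 kg
Density = total biomass / volume = 35517.226 / 351 = 101.189 kg/m^3

101.189 kg/m^3


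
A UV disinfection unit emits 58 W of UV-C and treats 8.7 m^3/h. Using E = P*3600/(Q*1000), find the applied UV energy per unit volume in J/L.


Energy delivered per hour = 58 W * 3600 s = 208800 J/h
Volume treated per hour = 8.7 m^3/h * 1000 = 8700 L/h
dose = 208800 / 8700 = 24 J/L

24 J/L


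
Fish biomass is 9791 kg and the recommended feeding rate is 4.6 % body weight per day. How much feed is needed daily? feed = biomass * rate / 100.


Feeding rate fraction = 4.6% / 100 = 0.046
Daily feed = 9791 kg * 0.046 = 450.386 kg/day

450.386 kg/day


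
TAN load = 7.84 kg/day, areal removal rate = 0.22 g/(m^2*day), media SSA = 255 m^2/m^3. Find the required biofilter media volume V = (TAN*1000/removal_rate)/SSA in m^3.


A = 7.84*1000 / 0.22 = 35636.364 m^2
V = 35636.364 / 255 = 139.75

139.75 m^3


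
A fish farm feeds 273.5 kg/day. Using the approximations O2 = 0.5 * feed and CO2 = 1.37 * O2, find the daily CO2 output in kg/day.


O2 = 273.5 * 0.5 = 136.75
CO2 = 136.75 * 1.37 = 187.3475

187.3475 kg/day


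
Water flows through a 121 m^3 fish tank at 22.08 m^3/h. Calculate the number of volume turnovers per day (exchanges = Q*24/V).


Daily flow volume = 22.08 m^3/h * 24 h = 529.92 m^3/day
Exchanges = daily flow / tank volume = 529.92 / 121 = 4.3795 exchanges/day

4.3795 exchanges/day


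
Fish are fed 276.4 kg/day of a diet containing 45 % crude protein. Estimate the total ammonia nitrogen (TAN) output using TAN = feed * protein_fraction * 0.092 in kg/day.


Protein in feed = 276.4 * 45/100 = 124.38 kg/day
TAN = protein * 0.092 = 124.38 * 0.092 = 11.44296 kg/day

11.44296 kg/day


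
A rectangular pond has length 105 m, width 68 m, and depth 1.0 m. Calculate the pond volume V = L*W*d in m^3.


Base area = L * W = 105 * 68 = 7140 m^2
Volume = area * depth = 7140 * 1.0 = 7140 m^3

7140 m^3


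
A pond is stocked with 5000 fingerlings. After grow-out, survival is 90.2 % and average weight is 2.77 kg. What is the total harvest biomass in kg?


Survivors = 5000 * 90.2/100 = 4510 fish
Harvest biomass = survivors * W_f = 4510 * 2.77 = 12492.7 kg

12492.7 kg


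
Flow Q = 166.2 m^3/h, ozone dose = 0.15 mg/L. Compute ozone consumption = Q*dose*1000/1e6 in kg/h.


O3 demand (mg/h) = Q * dose * 1000 = 166.2 * 0.15 * 1000 = 24930 mg/h
Convert mg to kg: 24930 / 1e6 = 0.02493 kg/h

0.02493 kg/h


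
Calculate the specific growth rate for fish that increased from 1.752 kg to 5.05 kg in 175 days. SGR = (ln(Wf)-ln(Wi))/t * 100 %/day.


ln(W_f) = ln(5.05) = 1.6193882
ln(W_i) = ln(1.752) = 0.56075799
ln(W_f) - ln(W_i) = 1.6193882 - 0.56075799 = 1.0586302
SGR = 1.0586302 / 175 * 100 = 0.604932 %/day

0.604932 %/day


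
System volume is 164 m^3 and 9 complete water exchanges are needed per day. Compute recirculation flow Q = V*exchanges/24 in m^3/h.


Daily recirculation volume = 164 m^3 * 9 = 1476 m^3/day
Flow rate Q = daily volume / 24 h = 1476 / 24 = 61.5 m^3/h

61.5 m^3/h


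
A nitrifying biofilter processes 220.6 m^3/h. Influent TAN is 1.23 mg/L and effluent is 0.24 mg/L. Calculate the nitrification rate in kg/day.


Concentration drop: TAN_in - TAN_out = 1.23 - 0.24 = 0.99 mg/L
Hourly TAN removed = Q * dTAN = 220.6 m^3/h * 0.99 mg/L = 218.394 g/h  (m^3/h * mg/L = g/h)
Daily TAN removed = 218.394 * 24 = 5241.456 g/day
Convert to kg/day: 5241.456 / 1000 = 5.241456 kg/day

5.241456 kg/day


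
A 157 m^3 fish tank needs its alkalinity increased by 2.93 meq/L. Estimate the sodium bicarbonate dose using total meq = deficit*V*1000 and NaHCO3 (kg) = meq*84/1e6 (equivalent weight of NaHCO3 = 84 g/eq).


Tank volume in L = 157 m^3 * 1000 = 157000 L
Total meq required = 2.93 meq/L * 157000 L = 460010 meq
NaHCO3 mass = 460010 meq * 84 mg/meq / 1e6 = 38.6408 kg

38.6408 kg


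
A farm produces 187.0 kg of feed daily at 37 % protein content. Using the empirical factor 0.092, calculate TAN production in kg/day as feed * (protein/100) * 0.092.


Protein in feed = 187.0 * 37/100 = 69.19 kg/day
TAN = protein * 0.092 = 69.19 * 0.092 = 6.36548 kg/day

6.36548 kg/day


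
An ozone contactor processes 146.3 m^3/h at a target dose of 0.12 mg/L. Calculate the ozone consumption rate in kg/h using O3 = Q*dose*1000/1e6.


O3 demand (mg/h) = Q * dose * 1000 = 146.3 * 0.12 * 1000 = 17556 mg/h
Convert mg to kg: 17556 / 1e6 = 0.017556 kg/h

0.017556 kg/h


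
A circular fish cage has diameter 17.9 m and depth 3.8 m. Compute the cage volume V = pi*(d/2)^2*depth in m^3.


r = d/2 = 17.9/2 = 8.95 m
Base area = pi*r^2 = pi*8.95^2 = 251.64943 m^2
Volume = 251.64943 * 3.8 = 956.268 m^3

956.268 m^3


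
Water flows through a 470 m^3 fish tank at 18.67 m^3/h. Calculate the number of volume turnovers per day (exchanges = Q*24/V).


Daily flow volume = 18.67 m^3/h * 24 h = 448.08 m^3/day
Exchanges = daily flow / tank volume = 448.08 / 470 = 0.953362 exchanges/day

0.953362 exchanges/day


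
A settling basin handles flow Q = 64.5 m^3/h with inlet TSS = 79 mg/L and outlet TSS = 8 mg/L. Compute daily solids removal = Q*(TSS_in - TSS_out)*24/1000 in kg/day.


Concentration drop: TSS_in - TSS_out = 79 - 8 = 71 mg/L
Hourly solids removed = Q * dTSS = 64.5 m^3/h * 71 mg/L = 4579.5 g/h  (m^3/h * mg/L = g/h)
Daily solids removed = 4579.5 * 24 = 109908 g/day
Convert g to kg: 109908 / 1000 = 109.908 kg/day

109.908 kg/day


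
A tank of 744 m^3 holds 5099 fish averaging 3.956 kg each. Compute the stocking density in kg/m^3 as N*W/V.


Total biomass = 5099 fish * 3.956 kg = 20171.644 kg
Density = total biomass / volume = 20171.644 / 744 = 27.1124 kg/m^3

27.1124 kg/m^3


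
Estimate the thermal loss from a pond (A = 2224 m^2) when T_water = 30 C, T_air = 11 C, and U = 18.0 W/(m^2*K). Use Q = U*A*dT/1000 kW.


Temperature difference dT = 30 - 11 = 19 K
Heat loss (W) = U * A * dT = 18.0 * 2224 * 19 = 760608 W
Convert to kW: 760608 / 1000 = 760.608 kW

760.608 kW


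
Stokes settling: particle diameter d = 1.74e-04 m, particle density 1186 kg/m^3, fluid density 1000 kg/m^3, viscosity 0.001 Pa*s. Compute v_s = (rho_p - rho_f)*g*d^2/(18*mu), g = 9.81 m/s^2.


Density difference: rho_p - rho_f = 1186 - 1000 = 186 kg/m^3
d^2 = (1.74e-04)^2 = 3.0276e-08 m^2
Numerator = (rho_p - rho_f) * g * d^2 = 186 * 9.81 * 3.0276e-08 = 5.5243406e-05
Denominator = 18 * mu = 18 * 0.001 = 0.018
v_s = 5.5243406e-05 / 0.018 = 0.00306908 m/s
Check: Re = rho_f * v_s * d / mu = 1000 * 0.00306908 * 1.74e-04 / 0.001 = 0.534 < 1, so Stokes' law applies.

0.00306908 m/s


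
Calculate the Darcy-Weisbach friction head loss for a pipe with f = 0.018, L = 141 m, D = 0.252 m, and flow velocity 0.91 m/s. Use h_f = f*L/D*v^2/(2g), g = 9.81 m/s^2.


v^2 = 0.91^2 = 0.8281 m^2/s^2
L/D = 141/0.252 = 559.52381
h_f = f*(L/D)*v^2/(2g) = 0.018 * 559.52381 * 0.8281 / 19.62 = 0.425084 m

0.425084 m


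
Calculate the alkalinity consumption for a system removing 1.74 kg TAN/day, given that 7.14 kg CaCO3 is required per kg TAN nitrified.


Alkalinity factor: 7.14 kg CaCO3 consumed per kg TAN nitrified
alk = 1.74 kg TAN * 7.14 = 12.4236 kg CaCO3/day

12.4236 kg CaCO3/day


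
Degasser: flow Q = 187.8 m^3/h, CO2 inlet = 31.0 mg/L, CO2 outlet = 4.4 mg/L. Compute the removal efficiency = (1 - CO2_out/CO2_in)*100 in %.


CO2_out / CO2_in = 4.4 / 31.0 = 0.14193548
Fraction remaining = 0.14193548
efficiency = (1 - 0.14193548) * 100 = 85.8065 %

85.8065 %


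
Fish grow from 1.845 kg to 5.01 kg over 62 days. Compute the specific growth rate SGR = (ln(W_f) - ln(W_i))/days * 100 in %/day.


ln(W_f) = ln(5.01) = 1.6114359
ln(W_i) = ln(1.845) = 0.61247928
ln(W_f) - ln(W_i) = 1.6114359 - 0.61247928 = 0.99895662
SGR = 0.99895662 / 62 * 100 = 1.61122 %/day

1.61122 %/day


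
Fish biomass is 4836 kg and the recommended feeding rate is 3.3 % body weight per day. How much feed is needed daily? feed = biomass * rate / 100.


Feeding rate fraction = 3.3% / 100 = 0.033
Daily feed = 4836 kg * 0.033 = 159.588 kg/day

159.588 kg/day


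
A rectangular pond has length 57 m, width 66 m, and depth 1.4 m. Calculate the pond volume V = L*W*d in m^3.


Base area = L * W = 57 * 66 = 3762 m^2
Volume = area * depth = 3762 * 1.4 = 5266.8 m^3

5266.8 m^3


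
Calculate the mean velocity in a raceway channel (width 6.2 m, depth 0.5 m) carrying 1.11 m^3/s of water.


Cross-sectional area = W * d = 6.2 * 0.5 = 3.1 m^2
Velocity = Q / A = 1.11 / 3.1 = 0.358065 m/s

0.358065 m/s


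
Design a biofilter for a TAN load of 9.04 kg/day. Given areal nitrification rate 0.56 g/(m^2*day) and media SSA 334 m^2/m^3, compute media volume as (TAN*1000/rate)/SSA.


A = 9.04*1000 / 0.56 = 16142.857 m^2
V = 16142.857 / 334 = 48.3319

48.3319 m^3


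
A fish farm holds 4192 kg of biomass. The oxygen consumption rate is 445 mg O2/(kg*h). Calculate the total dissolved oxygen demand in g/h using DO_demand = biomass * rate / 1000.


Total O2 consumption (mg/h) = 4192 kg * 445 mg/(kg*h) = 1865440 mg/h
Convert to g/h: 1865440 / 1000 = 1865.44 g/h

1865.44 g/h


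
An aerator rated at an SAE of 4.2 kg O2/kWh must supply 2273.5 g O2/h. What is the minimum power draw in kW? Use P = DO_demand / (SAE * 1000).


SAE in g O2/kWh = 4.2 * 1000 = 4200 g/kWh
P = DO_demand / SAE_g = 2273.5 / 4200 = 0.54131 kW

0.54131 kW


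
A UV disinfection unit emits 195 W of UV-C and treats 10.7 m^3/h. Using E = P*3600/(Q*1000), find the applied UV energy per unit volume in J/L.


Energy delivered per hour = 195 W * 3600 s = 702000 J/h
Volume treated per hour = 10.7 m^3/h * 1000 = 10700 L/h
dose = 702000 / 10700 = 65.6075 J/L

65.6075 J/L


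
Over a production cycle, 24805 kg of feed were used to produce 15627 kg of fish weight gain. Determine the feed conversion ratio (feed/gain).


FCR = feed consumed / weight gained
FCR = 24805 kg / 15627 kg = 1.58732

1.58732


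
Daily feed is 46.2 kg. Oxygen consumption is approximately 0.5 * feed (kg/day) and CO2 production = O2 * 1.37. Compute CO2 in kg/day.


O2 = 46.2 * 0.5 = 23.1
CO2 = 23.1 * 1.37 = 31.647

31.647 kg/day


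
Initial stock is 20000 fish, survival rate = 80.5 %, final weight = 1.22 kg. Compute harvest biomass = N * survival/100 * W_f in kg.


Survivors = 20000 * 80.5/100 = 16100 fish
Harvest biomass = survivors * W_f = 16100 * 1.22 = 19642 kg

19642 kg


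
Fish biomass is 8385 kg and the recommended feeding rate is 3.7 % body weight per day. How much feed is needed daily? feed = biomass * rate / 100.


Feeding rate fraction = 3.7% / 100 = 0.037
Daily feed = 8385 kg * 0.037 = 310.245 kg/day

310.245 kg/day


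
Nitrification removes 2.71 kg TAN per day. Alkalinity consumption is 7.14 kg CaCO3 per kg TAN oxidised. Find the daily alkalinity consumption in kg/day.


Alkalinity factor: 7.14 kg CaCO3 consumed per kg TAN nitrified
alk = 2.71 kg TAN * 7.14 = 19.3494 kg CaCO3/day

19.3494 kg CaCO3/day


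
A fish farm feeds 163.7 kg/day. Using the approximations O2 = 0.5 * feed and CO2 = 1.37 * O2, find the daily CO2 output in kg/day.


O2 = 163.7 * 0.5 = 81.85
CO2 = 81.85 * 1.37 = 112.1345

112.1345 kg/day


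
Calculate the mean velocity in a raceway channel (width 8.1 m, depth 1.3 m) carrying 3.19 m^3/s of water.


Cross-sectional area = W * d = 8.1 * 1.3 = 10.53 m^2
Velocity = Q / A = 3.19 / 10.53 = 0.302944 m/s

0.302944 m/s


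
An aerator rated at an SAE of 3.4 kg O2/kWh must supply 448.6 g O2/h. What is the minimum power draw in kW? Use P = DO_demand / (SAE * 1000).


SAE in g O2/kWh = 3.4 * 1000 = 3400 g/kWh
P = DO_demand / SAE_g = 448.6 / 3400 = 0.131941 kW

0.131941 kW


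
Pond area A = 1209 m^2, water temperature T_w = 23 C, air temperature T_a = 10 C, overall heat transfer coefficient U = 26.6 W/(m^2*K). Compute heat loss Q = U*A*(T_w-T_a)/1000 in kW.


Temperature difference dT = 23 - 10 = 13 K
Heat loss (W) = U * A * dT = 26.6 * 1209 * 13 = 418072.2 W
Convert to kW: 418072.2 / 1000 = 418.0722 kW

418.0722 kW


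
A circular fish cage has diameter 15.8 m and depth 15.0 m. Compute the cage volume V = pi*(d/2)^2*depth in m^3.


r = d/2 = 15.8/2 = 7.9 m
Base area = pi*r^2 = pi*7.9^2 = 196.0668 m^2
Volume = 196.0668 * 15.0 = 2941 m^3

2941 m^3


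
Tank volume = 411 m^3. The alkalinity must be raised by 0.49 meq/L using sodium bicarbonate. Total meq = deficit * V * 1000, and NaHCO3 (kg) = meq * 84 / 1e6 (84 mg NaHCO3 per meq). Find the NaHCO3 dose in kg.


Tank volume in L = 411 m^3 * 1000 = 411000 L
Total meq required = 0.49 meq/L * 411000 L = 201390 meq
NaHCO3 mass = 201390 meq * 84 mg/meq / 1e6 = 16.9168 kg

16.9168 kg


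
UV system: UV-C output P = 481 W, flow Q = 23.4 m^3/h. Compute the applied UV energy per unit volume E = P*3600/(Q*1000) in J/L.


Energy delivered per hour = 481 W * 3600 s = 1731600 J/h
Volume treated per hour = 23.4 m^3/h * 1000 = 23400 L/h
dose = 1731600 / 23400 = 74 J/L

74 J/L


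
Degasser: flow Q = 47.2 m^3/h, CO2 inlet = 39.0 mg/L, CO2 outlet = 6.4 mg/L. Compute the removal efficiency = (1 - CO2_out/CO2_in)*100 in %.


CO2_out / CO2_in = 6.4 / 39.0 = 0.16410256
Fraction remaining = 0.16410256
efficiency = (1 - 0.16410256) * 100 = 83.5897 %

83.5897 %


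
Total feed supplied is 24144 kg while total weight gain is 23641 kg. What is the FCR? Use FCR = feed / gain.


FCR = feed consumed / weight gained
FCR = 24144 kg / 23641 kg = 1.02128

1.02128


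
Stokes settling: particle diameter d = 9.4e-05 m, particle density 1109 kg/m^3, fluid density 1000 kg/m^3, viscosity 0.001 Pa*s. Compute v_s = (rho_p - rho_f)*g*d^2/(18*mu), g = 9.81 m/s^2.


Density difference: rho_p - rho_f = 1109 - 1000 = 109 kg/m^3
d^2 = (9.4e-05)^2 = 8.836e-09 m^2
Numerator = (rho_p - rho_f) * g * d^2 = 109 * 9.81 * 8.836e-09 = 9.4482464e-06
Denominator = 18 * mu = 18 * 0.001 = 0.018
v_s = 9.4482464e-06 / 0.018 = 5.24903e-04 m/s
Check: Re = rho_f * v_s * d / mu = 1000 * 5.24903e-04 * 9.4e-05 / 0.001 = 0.0493 < 1, so Stokes' law applies.

5.24903e-04 m/s


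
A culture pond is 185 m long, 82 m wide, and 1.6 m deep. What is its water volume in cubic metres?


Base area = L * W = 185 * 82 = 15170 m^2
Volume = area * depth = 15170 * 1.6 = 24272 m^3

24272 m^3


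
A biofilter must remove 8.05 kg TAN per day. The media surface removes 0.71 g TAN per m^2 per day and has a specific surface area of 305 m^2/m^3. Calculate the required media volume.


A = 8.05*1000 / 0.71 = 11338.028 m^2
V = 11338.028 / 305 = 37.1739

37.1739 m^3


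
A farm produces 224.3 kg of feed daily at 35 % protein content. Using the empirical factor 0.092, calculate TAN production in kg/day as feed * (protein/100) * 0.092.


Protein in feed = 224.3 * 35/100 = 78.505 kg/day
TAN = protein * 0.092 = 78.505 * 0.092 = 7.22246 kg/day

7.22246 kg/day


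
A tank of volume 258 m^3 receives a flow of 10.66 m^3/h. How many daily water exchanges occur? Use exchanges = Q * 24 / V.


Daily flow volume = 10.66 m^3/h * 24 h = 255.84 m^3/day
Exchanges = daily flow / tank volume = 255.84 / 258 = 0.991628 exchanges/day

0.991628 exchanges/day


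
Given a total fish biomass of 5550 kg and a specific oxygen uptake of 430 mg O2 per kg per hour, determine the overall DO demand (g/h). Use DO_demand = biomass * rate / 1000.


Total O2 consumption (mg/h) = 5550 kg * 430 mg/(kg*h) = 2386500 mg/h
Convert to g/h: 2386500 / 1000 = 2386.5 g/h

2386.5 g/h


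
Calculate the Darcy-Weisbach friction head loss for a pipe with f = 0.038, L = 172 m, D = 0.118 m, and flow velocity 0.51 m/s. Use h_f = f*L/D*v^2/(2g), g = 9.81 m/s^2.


v^2 = 0.51^2 = 0.2601 m^2/s^2
L/D = 172/0.118 = 1457.6271
h_f = f*(L/D)*v^2/(2g) = 0.038 * 1457.6271 * 0.2601 / 19.62 = 0.734296 m

0.734296 m


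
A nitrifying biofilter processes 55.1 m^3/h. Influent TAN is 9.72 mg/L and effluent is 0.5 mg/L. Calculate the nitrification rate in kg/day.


Concentration drop: TAN_in - TAN_out = 9.72 - 0.5 = 9.22 mg/L
Hourly TAN removed = Q * dTAN = 55.1 m^3/h * 9.22 mg/L = 508.022 g/h  (m^3/h * mg/L = g/h)
Daily TAN removed = 508.022 * 24 = 12192.528 g/day
Convert to kg/day: 12192.528 / 1000 = 12.192528 kg/day

12.192528 kg/day


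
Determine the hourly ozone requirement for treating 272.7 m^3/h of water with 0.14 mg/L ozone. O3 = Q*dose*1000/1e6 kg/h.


O3 demand (mg/h) = Q * dose * 1000 = 272.7 * 0.14 * 1000 = 38178 mg/h
Convert mg to kg: 38178 / 1e6 = 0.038178 kg/h

0.038178 kg/h


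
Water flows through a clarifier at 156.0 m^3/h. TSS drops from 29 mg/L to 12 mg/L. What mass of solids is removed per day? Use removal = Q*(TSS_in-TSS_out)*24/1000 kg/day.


Concentration drop: TSS_in - TSS_out = 29 - 12 = 17 mg/L
Hourly solids removed = Q * dTSS = 156.0 m^3/h * 17 mg/L = 2652 g/h  (m^3/h * mg/L = g/h)
Daily solids removed = 2652 * 24 = 63648 g/day
Convert g to kg: 63648 / 1000 = 63.648 kg/day

63.648 kg/day


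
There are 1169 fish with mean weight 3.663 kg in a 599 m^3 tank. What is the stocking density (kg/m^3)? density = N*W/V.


Total biomass = 1169 fish * 3.663 kg = 4282.047 kg
Density = total biomass / volume = 4282.047 / 599 = 7.14866 kg/m^3

7.14866 kg/m^3


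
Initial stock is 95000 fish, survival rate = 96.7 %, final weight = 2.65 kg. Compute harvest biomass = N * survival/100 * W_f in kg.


Survivors = 95000 * 96.7/100 = 91865 fish
Harvest biomass = survivors * W_f = 91865 * 2.65 = 243442.25 kg

243442.25 kg


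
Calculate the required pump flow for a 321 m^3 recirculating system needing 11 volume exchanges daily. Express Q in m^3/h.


Daily recirculation volume = 321 m^3 * 11 = 3531 m^3/day
Flow rate Q = daily volume / 24 h = 3531 / 24 = 147.125 m^3/h

147.125 m^3/h


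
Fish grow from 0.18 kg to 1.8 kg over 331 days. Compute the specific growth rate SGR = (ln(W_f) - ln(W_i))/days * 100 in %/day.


ln(W_f) = ln(1.8) = 0.58778666
ln(W_i) = ln(0.18) = -1.7147984
ln(W_f) - ln(W_i) = 0.58778666 - -1.7147984 = 2.3025851
SGR = 2.3025851 / 331 * 100 = 0.695645 %/day

0.695645 %/day


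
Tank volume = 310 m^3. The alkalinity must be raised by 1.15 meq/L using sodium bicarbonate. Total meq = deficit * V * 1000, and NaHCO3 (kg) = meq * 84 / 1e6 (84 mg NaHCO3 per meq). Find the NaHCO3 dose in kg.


Tank volume in L = 310 m^3 * 1000 = 310000 L
Total meq required = 1.15 meq/L * 310000 L = 356500 meq
NaHCO3 mass = 356500 meq * 84 mg/meq / 1e6 = 29.946 kg

29.946 kg


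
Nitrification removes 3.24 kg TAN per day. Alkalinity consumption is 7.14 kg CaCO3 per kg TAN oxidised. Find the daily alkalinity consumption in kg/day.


Alkalinity factor: 7.14 kg CaCO3 consumed per kg TAN nitrified
alk = 3.24 kg TAN * 7.14 = 23.1336 kg CaCO3/day

23.1336 kg CaCO3/day


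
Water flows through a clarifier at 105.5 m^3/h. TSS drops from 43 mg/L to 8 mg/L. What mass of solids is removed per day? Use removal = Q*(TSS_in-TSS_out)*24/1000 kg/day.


Concentration drop: TSS_in - TSS_out = 43 - 8 = 35 mg/L
Hourly solids removed = Q * dTSS = 105.5 m^3/h * 35 mg/L = 3692.5 g/h  (m^3/h * mg/L = g/h)
Daily solids removed = 3692.5 * 24 = 88620 g/day
Convert g to kg: 88620 / 1000 = 88.62 kg/day

88.62 kg/day


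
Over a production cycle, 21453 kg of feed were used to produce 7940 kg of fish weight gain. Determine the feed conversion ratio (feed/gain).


FCR = feed consumed / weight gained
FCR = 21453 kg / 7940 kg = 2.70189

2.70189


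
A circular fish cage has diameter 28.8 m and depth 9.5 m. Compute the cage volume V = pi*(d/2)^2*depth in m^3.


r = d/2 = 28.8/2 = 14.4 m
Base area = pi*r^2 = pi*14.4^2 = 651.44065 m^2
Volume = 651.44065 * 9.5 = 6188.69 m^3

6188.69 m^3


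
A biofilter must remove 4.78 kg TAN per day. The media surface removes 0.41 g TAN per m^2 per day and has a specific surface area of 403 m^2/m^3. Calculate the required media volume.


A = 4.78*1000 / 0.41 = 11658.537 m^2
V = 11658.537 / 403 = 28.9294

28.9294 m^3


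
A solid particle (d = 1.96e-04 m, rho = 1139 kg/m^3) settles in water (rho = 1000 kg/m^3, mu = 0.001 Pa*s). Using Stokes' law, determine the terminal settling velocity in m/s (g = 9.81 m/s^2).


Density difference: rho_p - rho_f = 1139 - 1000 = 139 kg/m^3
d^2 = (1.96e-04)^2 = 3.8416e-08 m^2
Numerator = (rho_p - rho_f) * g * d^2 = 139 * 9.81 * 3.8416e-08 = 5.2383673e-05
Denominator = 18 * mu = 18 * 0.001 = 0.018
v_s = 5.2383673e-05 / 0.018 = 0.0029102 m/s
Check: Re = rho_f * v_s * d / mu = 1000 * 0.0029102 * 1.96e-04 / 0.001 = 0.57 < 1, so Stokes' law applies.

0.0029102 m/s


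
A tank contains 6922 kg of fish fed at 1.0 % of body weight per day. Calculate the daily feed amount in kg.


Feeding rate fraction = 1.0% / 100 = 0.01
Daily feed = 6922 kg * 0.01 = 69.22 kg/day

69.22 kg/day


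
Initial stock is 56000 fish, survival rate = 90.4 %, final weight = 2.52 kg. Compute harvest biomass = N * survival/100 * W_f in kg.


Survivors = 56000 * 90.4/100 = 50624 fish
Harvest biomass = survivors * W_f = 50624 * 2.52 = 127572.48 kg

127572.48 kg


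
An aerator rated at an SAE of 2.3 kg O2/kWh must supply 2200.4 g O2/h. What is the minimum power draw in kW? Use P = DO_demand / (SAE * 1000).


SAE in g O2/kWh = 2.3 * 1000 = 2300 g/kWh
P = DO_demand / SAE_g = 2200.4 / 2300 = 0.956696 kW

0.956696 kW


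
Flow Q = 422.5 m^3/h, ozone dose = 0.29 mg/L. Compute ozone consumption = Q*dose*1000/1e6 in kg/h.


O3 demand (mg/h) = Q * dose * 1000 = 422.5 * 0.29 * 1000 = 122525 mg/h
Convert mg to kg: 122525 / 1e6 = 0.122525 kg/h

0.122525 kg/h


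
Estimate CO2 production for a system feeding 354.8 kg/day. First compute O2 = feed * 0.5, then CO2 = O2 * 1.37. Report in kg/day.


O2 = 354.8 * 0.5 = 177.4
CO2 = 177.4 * 1.37 = 243.038

243.038 kg/day


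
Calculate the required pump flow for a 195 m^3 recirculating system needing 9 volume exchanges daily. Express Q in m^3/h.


Daily recirculation volume = 195 m^3 * 9 = 1755 m^3/day
Flow rate Q = daily volume / 24 h = 1755 / 24 = 73.125 m^3/h

73.125 m^3/h


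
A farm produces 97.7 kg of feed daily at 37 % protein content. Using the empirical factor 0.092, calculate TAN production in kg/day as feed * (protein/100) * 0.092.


Protein in feed = 97.7 * 37/100 = 36.149 kg/day
TAN = protein * 0.092 = 36.149 * 0.092 = 3.325708 kg/day

3.325708 kg/day


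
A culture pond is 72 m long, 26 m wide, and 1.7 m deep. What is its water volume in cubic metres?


Base area = L * W = 72 * 26 = 1872 m^2
Volume = area * depth = 1872 * 1.7 = 3182.4 m^3

3182.4 m^3


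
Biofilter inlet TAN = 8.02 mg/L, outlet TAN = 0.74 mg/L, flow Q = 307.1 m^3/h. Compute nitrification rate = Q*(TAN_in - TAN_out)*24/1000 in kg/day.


Concentration drop: TAN_in - TAN_out = 8.02 - 0.74 = 7.28 mg/L
Hourly TAN removed = Q * dTAN = 307.1 m^3/h * 7.28 mg/L = 2235.688 g/h  (m^3/h * mg/L = g/h)
Daily TAN removed = 2235.688 * 24 = 53656.512 g/day
Convert to kg/day: 53656.512 / 1000 = 53.656512 kg/day

53.656512 kg/day


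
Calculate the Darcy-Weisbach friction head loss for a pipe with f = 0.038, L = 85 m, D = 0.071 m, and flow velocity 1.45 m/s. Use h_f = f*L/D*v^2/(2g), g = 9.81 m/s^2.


v^2 = 1.45^2 = 2.1025 m^2/s^2
L/D = 85/0.071 = 1197.1831
h_f = f*(L/D)*v^2/(2g) = 0.038 * 1197.1831 * 2.1025 / 19.62 = 4.87507 m

4.87507 m


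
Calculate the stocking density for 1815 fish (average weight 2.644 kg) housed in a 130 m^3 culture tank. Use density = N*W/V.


Total biomass = 1815 fish * 2.644 kg = 4798.86 kg
Density = total biomass / volume = 4798.86 / 130 = 36.9143 kg/m^3

36.9143 kg/m^3


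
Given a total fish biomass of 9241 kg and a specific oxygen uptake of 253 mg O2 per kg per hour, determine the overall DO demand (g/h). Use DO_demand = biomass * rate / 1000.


Total O2 consumption (mg/h) = 9241 kg * 253 mg/(kg*h) = 2337973 mg/h
Convert to g/h: 2337973 / 1000 = 2337.973 g/h

2337.973 g/h


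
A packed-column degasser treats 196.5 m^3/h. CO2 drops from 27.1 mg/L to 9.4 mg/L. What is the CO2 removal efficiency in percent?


CO2_out / CO2_in = 9.4 / 27.1 = 0.34686347
Fraction remaining = 0.34686347
efficiency = (1 - 0.34686347) * 100 = 65.3137 %

65.3137 %


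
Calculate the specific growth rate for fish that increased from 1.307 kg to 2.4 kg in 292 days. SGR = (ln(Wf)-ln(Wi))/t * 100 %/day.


ln(W_f) = ln(2.4) = 0.87546874
ln(W_i) = ln(1.307) = 0.26773443
ln(W_f) - ln(W_i) = 0.87546874 - 0.26773443 = 0.60773431
SGR = 0.60773431 / 292 * 100 = 0.208128 %/day

0.208128 %/day


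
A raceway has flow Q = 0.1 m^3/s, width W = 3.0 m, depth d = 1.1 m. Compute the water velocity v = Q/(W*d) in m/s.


Cross-sectional area = W * d = 3.0 * 1.1 = 3.3 m^2
Velocity = Q / A = 0.1 / 3.3 = 0.030303 m/s

0.030303 m/s


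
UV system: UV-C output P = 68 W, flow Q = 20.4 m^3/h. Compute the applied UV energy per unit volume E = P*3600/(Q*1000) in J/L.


Energy delivered per hour = 68 W * 3600 s = 244800 J/h
Volume treated per hour = 20.4 m^3/h * 1000 = 20400 L/h
dose = 244800 / 20400 = 12 J/L

12 J/L


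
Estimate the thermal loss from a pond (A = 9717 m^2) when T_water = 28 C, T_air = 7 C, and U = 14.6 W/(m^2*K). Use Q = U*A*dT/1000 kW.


Temperature difference dT = 28 - 7 = 21 K
Heat loss (W) = U * A * dT = 14.6 * 9717 * 21 = 2979232.2 W
Convert to kW: 2979232.2 / 1000 = 2979.2322 kW

2979.2322 kW


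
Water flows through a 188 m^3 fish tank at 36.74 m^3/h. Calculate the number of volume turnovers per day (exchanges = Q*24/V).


Daily flow volume = 36.74 m^3/h * 24 h = 881.76 m^3/day
Exchanges = daily flow / tank volume = 881.76 / 188 = 4.69021 exchanges/day

4.69021 exchanges/day


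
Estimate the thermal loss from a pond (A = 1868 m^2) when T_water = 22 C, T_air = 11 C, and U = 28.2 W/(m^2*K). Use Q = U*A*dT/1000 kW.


Temperature difference dT = 22 - 11 = 11 K
Heat loss (W) = U * A * dT = 28.2 * 1868 * 11 = 579453.6 W
Convert to kW: 579453.6 / 1000 = 579.4536 kW

579.4536 kW


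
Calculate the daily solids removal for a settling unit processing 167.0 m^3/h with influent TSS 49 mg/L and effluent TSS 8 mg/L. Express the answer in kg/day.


Concentration drop: TSS_in - TSS_out = 49 - 8 = 41 mg/L
Hourly solids removed = Q * dTSS = 167.0 m^3/h * 41 mg/L = 6847 g/h  (m^3/h * mg/L = g/h)
Daily solids removed = 6847 * 24 = 164328 g/day
Convert g to kg: 164328 / 1000 = 164.328 kg/day

164.328 kg/day


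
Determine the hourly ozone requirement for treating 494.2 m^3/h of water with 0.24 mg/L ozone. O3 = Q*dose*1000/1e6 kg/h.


O3 demand (mg/h) = Q * dose * 1000 = 494.2 * 0.24 * 1000 = 118608 mg/h
Convert mg to kg: 118608 / 1e6 = 0.118608 kg/h

0.118608 kg/h


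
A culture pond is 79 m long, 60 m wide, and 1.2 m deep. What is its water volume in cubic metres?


Base area = L * W = 79 * 60 = 4740 m^2
Volume = area * depth = 4740 * 1.2 = 5688 m^3

5688 m^3


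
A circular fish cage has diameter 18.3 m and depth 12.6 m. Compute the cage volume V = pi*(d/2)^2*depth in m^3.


r = d/2 = 18.3/2 = 9.15 m
Base area = pi*r^2 = pi*9.15^2 = 263.02199 m^2
Volume = 263.02199 * 12.6 = 3314.08 m^3

3314.08 m^3


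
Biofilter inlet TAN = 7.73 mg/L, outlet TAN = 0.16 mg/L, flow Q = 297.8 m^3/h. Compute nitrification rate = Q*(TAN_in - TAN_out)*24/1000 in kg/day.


Concentration drop: TAN_in - TAN_out = 7.73 - 0.16 = 7.57 mg/L
Hourly TAN removed = Q * dTAN = 297.8 m^3/h * 7.57 mg/L = 2254.346 g/h  (m^3/h * mg/L = g/h)
Daily TAN removed = 2254.346 * 24 = 54104.304 g/day
Convert to kg/day: 54104.304 / 1000 = 54.104304 kg/day

54.104304 kg/day


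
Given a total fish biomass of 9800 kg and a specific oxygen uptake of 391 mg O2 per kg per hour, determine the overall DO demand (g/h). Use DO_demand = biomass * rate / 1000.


Total O2 consumption (mg/h) = 9800 kg * 391 mg/(kg*h) = 3831800 mg/h
Convert to g/h: 3831800 / 1000 = 3831.8 g/h

3831.8 g/h


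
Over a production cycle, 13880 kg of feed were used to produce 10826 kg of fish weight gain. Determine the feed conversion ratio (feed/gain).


FCR = feed consumed / weight gained
FCR = 13880 kg / 10826 kg = 1.2821

1.2821


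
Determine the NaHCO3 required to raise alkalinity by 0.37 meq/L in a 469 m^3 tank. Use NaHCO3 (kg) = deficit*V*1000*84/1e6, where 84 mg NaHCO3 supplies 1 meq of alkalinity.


Tank volume in L = 469 m^3 * 1000 = 469000 L
Total meq required = 0.37 meq/L * 469000 L = 173530 meq
NaHCO3 mass = 173530 meq * 84 mg/meq / 1e6 = 14.5765 kg

14.5765 kg


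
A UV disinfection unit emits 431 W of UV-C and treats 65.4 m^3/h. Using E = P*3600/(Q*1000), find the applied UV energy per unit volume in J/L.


Energy delivered per hour = 431 W * 3600 s = 1551600 J/h
Volume treated per hour = 65.4 m^3/h * 1000 = 65400 L/h
dose = 1551600 / 65400 = 23.7248 J/L

23.7248 J/L


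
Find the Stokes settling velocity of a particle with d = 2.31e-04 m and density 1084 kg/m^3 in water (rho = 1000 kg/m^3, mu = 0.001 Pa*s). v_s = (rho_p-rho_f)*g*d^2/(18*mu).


Density difference: rho_p - rho_f = 1084 - 1000 = 84 kg/m^3
d^2 = (2.31e-04)^2 = 5.3361e-08 m^2
Numerator = (rho_p - rho_f) * g * d^2 = 84 * 9.81 * 5.3361e-08 = 4.3971598e-05
Denominator = 18 * mu = 18 * 0.001 = 0.018
v_s = 4.3971598e-05 / 0.018 = 0.00244287 m/s
Check: Re = rho_f * v_s * d / mu = 1000 * 0.00244287 * 2.31e-04 / 0.001 = 0.564 < 1, so Stokes' law applies.

0.00244287 m/s


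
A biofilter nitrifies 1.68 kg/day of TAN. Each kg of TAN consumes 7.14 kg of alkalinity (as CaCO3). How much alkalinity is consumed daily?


Alkalinity factor: 7.14 kg CaCO3 consumed per kg TAN nitrified
alk = 1.68 kg TAN * 7.14 = 11.9952 kg CaCO3/day

11.9952 kg CaCO3/day


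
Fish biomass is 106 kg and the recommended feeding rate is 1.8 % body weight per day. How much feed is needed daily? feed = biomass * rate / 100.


Feeding rate fraction = 1.8% / 100 = 0.018
Daily feed = 106 kg * 0.018 = 1.908 kg/day

1.908 kg/day


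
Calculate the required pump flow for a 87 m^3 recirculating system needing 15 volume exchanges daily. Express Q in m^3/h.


Daily recirculation volume = 87 m^3 * 15 = 1305 m^3/day
Flow rate Q = daily volume / 24 h = 1305 / 24 = 54.375 m^3/h

54.375 m^3/h


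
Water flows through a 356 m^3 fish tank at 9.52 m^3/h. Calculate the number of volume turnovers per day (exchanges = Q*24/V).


Daily flow volume = 9.52 m^3/h * 24 h = 228.48 m^3/day
Exchanges = daily flow / tank volume = 228.48 / 356 = 0.641798 exchanges/day

0.641798 exchanges/day


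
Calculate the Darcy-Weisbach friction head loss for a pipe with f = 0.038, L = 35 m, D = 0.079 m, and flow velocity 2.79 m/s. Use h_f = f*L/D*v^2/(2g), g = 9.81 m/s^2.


v^2 = 2.79^2 = 7.7841 m^2/s^2
L/D = 35/0.079 = 443.03797
h_f = f*(L/D)*v^2/(2g) = 0.038 * 443.03797 * 7.7841 / 19.62 = 6.67935 m

6.67935 m


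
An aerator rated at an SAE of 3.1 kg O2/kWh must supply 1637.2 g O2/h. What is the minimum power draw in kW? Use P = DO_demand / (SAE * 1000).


SAE in g O2/kWh = 3.1 * 1000 = 3100 g/kWh
P = DO_demand / SAE_g = 1637.2 / 3100 = 0.528129 kW

0.528129 kW


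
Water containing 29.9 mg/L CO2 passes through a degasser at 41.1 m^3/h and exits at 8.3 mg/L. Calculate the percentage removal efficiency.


CO2_out / CO2_in = 8.3 / 29.9 = 0.27759197
Fraction remaining = 0.27759197
efficiency = (1 - 0.27759197) * 100 = 72.2408 %

72.2408 %


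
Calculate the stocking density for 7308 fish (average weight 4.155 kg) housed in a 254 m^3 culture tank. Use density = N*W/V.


Total biomass = 7308 fish * 4.155 kg = 30364.74 kg
Density = total biomass / volume = 30364.74 / 254 = 119.546 kg/m^3

119.546 kg/m^3


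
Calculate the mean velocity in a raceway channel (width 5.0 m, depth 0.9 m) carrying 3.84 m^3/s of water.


Cross-sectional area = W * d = 5.0 * 0.9 = 4.5 m^2
Velocity = Q / A = 3.84 / 4.5 = 0.853333 m/s

0.853333 m/s


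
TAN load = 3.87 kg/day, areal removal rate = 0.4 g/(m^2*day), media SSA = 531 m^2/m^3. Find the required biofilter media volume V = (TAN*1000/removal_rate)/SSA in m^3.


A = 3.87*1000 / 0.4 = 9675 m^2
V = 9675 / 531 = 18.2203

18.2203 m^3


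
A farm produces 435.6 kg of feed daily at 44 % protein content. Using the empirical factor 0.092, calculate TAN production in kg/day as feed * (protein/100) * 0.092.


Protein in feed = 435.6 * 44/100 = 191.664 kg/day
TAN = protein * 0.092 = 191.664 * 0.092 = 17.633088 kg/day

17.633088 kg/day


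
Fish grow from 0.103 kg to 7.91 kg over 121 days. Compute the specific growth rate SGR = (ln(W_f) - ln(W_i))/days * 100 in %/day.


ln(W_f) = ln(7.91) = 2.0681278
ln(W_i) = ln(0.103) = -2.2730263
ln(W_f) - ln(W_i) = 2.0681278 - -2.2730263 = 4.3411541
SGR = 4.3411541 / 121 * 100 = 3.58773 %/day

3.58773 %/day


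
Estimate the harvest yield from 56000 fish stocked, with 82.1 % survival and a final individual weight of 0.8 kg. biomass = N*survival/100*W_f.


Survivors = 56000 * 82.1/100 = 45976 fish
Harvest biomass = survivors * W_f = 45976 * 0.8 = 36780.8 kg

36780.8 kg


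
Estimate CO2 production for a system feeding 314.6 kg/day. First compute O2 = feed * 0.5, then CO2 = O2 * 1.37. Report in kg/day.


O2 = 314.6 * 0.5 = 157.3
CO2 = 157.3 * 1.37 = 215.501

215.501 kg/day


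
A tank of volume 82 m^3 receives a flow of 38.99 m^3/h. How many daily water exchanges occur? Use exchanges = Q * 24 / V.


Daily flow volume = 38.99 m^3/h * 24 h = 935.76 m^3/day
Exchanges = daily flow / tank volume = 935.76 / 82 = 11.4117 exchanges/day

11.4117 exchanges/day


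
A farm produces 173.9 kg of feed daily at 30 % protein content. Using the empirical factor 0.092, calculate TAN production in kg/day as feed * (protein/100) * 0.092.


Protein in feed = 173.9 * 30/100 = 52.17 kg/day
TAN = protein * 0.092 = 52.17 * 0.092 = 4.79964 kg/day

4.79964 kg/day


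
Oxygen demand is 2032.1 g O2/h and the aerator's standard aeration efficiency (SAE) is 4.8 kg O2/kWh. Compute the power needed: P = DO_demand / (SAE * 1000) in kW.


SAE in g O2/kWh = 4.8 * 1000 = 4800 g/kWh
P = DO_demand / SAE_g = 2032.1 / 4800 = 0.423354 kW

0.423354 kW


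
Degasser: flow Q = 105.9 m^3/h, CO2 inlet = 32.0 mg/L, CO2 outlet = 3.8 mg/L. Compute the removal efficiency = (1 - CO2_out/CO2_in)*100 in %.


CO2_out / CO2_in = 3.8 / 32.0 = 0.11875
Fraction remaining = 0.11875
efficiency = (1 - 0.11875) * 100 = 88.125 %

88.125 %


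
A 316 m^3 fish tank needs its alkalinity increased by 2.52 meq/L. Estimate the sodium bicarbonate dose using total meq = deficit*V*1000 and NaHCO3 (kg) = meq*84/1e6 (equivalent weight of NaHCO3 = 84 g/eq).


Tank volume in L = 316 m^3 * 1000 = 316000 L
Total meq required = 2.52 meq/L * 316000 L = 796320 meq
NaHCO3 mass = 796320 meq * 84 mg/meq / 1e6 = 66.8909 kg

66.8909 kg


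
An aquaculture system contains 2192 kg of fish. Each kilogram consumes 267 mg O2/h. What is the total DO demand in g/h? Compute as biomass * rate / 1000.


Total O2 consumption (mg/h) = 2192 kg * 267 mg/(kg*h) = 585264 mg/h
Convert to g/h: 585264 / 1000 = 585.264 g/h

585.264 g/h


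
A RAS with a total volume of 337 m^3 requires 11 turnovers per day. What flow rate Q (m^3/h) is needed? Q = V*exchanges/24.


Daily recirculation volume = 337 m^3 * 11 = 3707 m^3/day
Flow rate Q = daily volume / 24 h = 3707 / 24 = 154.458 m^3/h

154.458 m^3/h


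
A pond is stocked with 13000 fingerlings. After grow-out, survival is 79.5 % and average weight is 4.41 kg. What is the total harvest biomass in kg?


Survivors = 13000 * 79.5/100 = 10335 fish
Harvest biomass = survivors * W_f = 10335 * 4.41 = 45577.35 kg

45577.35 kg


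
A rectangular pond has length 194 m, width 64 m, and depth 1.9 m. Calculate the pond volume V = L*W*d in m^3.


Base area = L * W = 194 * 64 = 12416 m^2
Volume = area * depth = 12416 * 1.9 = 23590.4 m^3

23590.4 m^3


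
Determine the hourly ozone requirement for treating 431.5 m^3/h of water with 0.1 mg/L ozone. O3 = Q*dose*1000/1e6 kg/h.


O3 demand (mg/h) = Q * dose * 1000 = 431.5 * 0.1 * 1000 = 43150 mg/h
Convert mg to kg: 43150 / 1e6 = 0.04315 kg/h

0.04315 kg/h
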